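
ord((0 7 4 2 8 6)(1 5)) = 6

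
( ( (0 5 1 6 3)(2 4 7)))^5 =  (2 7 4)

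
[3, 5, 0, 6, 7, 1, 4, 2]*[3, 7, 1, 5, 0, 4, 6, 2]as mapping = [0→5, 1→4, 2→3, 3→6, 4→2, 5→7, 6→0, 7→1]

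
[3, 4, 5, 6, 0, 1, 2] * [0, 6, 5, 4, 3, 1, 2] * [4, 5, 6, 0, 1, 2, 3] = [1, 0, 5, 6, 4, 3, 2]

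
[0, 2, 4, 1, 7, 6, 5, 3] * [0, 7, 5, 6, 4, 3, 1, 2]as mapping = [0→0, 1→5, 2→4, 3→7, 4→2, 5→1, 6→3, 7→6]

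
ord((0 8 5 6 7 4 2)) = 7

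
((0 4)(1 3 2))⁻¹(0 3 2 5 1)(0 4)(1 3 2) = (1 5 3 4 2)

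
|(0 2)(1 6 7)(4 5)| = 6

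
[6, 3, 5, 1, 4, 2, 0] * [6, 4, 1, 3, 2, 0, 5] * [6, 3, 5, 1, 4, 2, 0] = [2, 1, 6, 4, 5, 3, 0]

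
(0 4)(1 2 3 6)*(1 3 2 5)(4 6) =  (0 6 3 4)(1 5)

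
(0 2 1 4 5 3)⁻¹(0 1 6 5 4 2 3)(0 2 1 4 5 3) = (0 2 4 6 3 5 1)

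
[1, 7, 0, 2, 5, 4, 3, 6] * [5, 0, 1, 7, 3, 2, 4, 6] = [0, 6, 5, 1, 2, 3, 7, 4]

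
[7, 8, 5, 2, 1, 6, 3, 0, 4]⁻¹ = [7, 4, 3, 6, 8, 2, 5, 0, 1]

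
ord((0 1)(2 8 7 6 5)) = 10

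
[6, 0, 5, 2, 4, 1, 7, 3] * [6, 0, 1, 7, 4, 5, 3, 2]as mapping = [0→3, 1→6, 2→5, 3→1, 4→4, 5→0, 6→2, 7→7]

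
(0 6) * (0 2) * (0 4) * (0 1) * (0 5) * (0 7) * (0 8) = (0 6 2 4 1 5 7 8)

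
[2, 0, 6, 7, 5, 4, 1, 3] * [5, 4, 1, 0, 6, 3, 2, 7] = [1, 5, 2, 7, 3, 6, 4, 0]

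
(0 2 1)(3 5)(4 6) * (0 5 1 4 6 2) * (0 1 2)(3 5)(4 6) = (0 1 3 2 6 4)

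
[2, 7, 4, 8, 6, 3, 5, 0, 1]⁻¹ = [7, 8, 0, 5, 2, 6, 4, 1, 3]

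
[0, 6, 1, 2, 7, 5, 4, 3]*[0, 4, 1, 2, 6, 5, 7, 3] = [0, 7, 4, 1, 3, 5, 6, 2]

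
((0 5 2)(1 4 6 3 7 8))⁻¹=(0 2 5)(1 8 7 3 6 4)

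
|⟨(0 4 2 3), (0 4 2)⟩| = 24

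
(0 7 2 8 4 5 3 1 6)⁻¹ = (0 6 1 3 5 4 8 2 7)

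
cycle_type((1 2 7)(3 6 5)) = 3^2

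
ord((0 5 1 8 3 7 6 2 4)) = 9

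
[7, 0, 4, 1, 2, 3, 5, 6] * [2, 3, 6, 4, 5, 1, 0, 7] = [7, 2, 5, 3, 6, 4, 1, 0]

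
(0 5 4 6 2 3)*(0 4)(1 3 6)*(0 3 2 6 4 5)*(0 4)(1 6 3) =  (0 4 6 3 5 1 2)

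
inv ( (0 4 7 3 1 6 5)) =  (0 5 6 1 3 7 4)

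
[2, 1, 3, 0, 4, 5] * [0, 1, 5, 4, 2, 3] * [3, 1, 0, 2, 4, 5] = [5, 1, 4, 3, 0, 2]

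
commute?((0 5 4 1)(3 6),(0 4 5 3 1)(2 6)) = no:(0 5 4 1)(3 6)*(0 4 5 3 1)(2 6) = (0 3 2 6 1 4),(0 4 5 3 1)(2 6)*(0 5 4 1)(3 6) = (0 1 5 6 2 3)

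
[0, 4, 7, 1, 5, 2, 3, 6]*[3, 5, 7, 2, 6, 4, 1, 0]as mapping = [0→3, 1→6, 2→0, 3→5, 4→4, 5→7, 6→2, 7→1]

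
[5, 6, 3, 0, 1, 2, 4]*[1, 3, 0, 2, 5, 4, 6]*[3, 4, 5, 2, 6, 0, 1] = [6, 1, 5, 4, 2, 3, 0]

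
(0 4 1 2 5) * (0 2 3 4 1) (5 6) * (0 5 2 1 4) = (0 4 5 1 3) (2 6) 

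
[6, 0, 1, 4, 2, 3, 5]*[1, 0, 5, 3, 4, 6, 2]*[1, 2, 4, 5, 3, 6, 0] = [4, 2, 1, 3, 6, 5, 0]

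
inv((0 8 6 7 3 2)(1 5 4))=(0 2 3 7 6 8)(1 4 5)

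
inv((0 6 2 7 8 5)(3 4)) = (0 5 8 7 2 6)(3 4)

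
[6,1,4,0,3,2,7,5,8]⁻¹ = [3,1,5,4,2,7,0,6,8]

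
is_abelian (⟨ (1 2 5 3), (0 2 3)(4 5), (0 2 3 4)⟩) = no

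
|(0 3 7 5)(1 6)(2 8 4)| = 12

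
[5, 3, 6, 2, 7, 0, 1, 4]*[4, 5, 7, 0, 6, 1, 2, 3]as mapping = [0→1, 1→0, 2→2, 3→7, 4→3, 5→4, 6→5, 7→6]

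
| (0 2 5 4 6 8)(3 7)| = 6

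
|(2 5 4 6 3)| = 5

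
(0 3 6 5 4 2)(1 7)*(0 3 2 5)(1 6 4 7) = (0 2 3 4 5 7 6)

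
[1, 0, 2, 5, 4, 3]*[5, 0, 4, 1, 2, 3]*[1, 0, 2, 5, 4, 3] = [1, 3, 4, 5, 2, 0]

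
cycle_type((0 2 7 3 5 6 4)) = 7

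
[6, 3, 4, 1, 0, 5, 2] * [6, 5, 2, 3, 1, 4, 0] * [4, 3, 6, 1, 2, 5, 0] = [4, 1, 3, 5, 0, 2, 6]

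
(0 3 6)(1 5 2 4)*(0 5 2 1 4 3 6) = (0 6 5 1 2 3)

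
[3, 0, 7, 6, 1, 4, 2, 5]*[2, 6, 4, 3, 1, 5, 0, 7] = [3, 2, 7, 0, 6, 1, 4, 5]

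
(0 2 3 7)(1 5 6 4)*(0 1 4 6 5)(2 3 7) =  (0 3 2 7 1)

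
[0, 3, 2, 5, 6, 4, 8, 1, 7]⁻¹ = [0, 7, 2, 1, 5, 3, 4, 8, 6]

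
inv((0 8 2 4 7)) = (0 7 4 2 8)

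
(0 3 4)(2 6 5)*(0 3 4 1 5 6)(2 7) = (0 4 3 1 5 7 2)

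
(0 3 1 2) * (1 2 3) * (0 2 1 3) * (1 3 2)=(0 2 1)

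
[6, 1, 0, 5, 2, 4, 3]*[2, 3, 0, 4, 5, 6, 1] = [1, 3, 2, 6, 0, 5, 4]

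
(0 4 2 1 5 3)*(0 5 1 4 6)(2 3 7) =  (0 6)(2 4 3 5 7)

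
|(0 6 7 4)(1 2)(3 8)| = 4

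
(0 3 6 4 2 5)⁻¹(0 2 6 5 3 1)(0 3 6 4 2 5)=(0 6 1 3 5 4)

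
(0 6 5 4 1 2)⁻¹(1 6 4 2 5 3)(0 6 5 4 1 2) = (0 4 3 2 5 1)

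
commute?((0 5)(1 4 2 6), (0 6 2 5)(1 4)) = no:(0 5)(1 4 2 6) * (0 6 2 5)(1 4) = (4 5 6), (0 6 2 5)(1 4) * (0 5)(1 4 2 6) = (0 1 2)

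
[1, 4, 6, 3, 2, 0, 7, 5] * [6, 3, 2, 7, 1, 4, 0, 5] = [3, 1, 0, 7, 2, 6, 5, 4]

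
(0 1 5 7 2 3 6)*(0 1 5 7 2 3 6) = (0 5 2 6 1 7 3)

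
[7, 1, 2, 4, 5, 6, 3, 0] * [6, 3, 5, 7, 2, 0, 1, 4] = [4, 3, 5, 2, 0, 1, 7, 6]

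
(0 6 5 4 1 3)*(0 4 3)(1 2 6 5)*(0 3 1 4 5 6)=(0 6 4 2)(1 3 5)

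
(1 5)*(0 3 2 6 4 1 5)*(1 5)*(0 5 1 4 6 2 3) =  (1 5 4)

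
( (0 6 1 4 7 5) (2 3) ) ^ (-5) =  (0 6 1 4 7 5) (2 3) 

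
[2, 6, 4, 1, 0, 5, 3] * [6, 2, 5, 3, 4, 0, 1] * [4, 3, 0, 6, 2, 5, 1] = [5, 3, 2, 0, 1, 4, 6]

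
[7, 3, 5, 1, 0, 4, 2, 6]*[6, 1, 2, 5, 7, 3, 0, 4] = [4, 5, 3, 1, 6, 7, 2, 0]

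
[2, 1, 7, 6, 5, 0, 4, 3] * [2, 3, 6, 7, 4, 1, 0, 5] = [6, 3, 5, 0, 1, 2, 4, 7]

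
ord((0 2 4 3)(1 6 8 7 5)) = 20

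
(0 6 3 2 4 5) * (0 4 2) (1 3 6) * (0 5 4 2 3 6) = (0 1 6) (2 3 5) 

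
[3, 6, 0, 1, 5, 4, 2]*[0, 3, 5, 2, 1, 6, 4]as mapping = [0→2, 1→4, 2→0, 3→3, 4→6, 5→1, 6→5]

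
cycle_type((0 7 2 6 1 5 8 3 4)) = 9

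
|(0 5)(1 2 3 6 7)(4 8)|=10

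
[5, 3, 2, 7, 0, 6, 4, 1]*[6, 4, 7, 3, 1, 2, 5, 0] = [2, 3, 7, 0, 6, 5, 1, 4]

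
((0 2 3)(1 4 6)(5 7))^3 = (5 7)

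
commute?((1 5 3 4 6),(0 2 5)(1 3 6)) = no:(1 5 3 4 6) * (0 2 5)(1 3 6) = (0 2 5 6 3 4 1),(0 2 5)(1 3 6) * (1 5 3 4 6) = (0 2 3 1 4 6 5)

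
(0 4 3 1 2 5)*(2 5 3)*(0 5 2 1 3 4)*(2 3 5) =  (1 3 5 2 4)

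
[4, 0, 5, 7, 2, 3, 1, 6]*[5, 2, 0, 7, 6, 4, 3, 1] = [6, 5, 4, 1, 0, 7, 2, 3]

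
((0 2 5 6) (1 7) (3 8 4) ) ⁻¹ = (0 6 5 2) (1 7) (3 4 8) 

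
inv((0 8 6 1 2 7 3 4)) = (0 4 3 7 2 1 6 8)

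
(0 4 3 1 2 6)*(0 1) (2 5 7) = (0 4 3) (1 5 7 2 6) 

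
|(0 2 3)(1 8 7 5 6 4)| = 6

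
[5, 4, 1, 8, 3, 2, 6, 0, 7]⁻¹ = [7, 2, 5, 4, 1, 0, 6, 8, 3]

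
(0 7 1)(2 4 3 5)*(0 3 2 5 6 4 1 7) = (1 3 6 4 2)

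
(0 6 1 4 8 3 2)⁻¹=(0 2 3 8 4 1 6)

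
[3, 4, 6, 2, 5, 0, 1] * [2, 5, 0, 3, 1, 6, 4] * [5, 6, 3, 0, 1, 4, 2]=[0, 6, 1, 5, 2, 3, 4]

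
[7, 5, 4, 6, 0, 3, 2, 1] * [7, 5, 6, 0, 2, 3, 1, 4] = [4, 3, 2, 1, 7, 0, 6, 5]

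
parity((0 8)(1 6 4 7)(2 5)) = odd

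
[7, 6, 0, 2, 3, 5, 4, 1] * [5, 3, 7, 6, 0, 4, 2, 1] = [1, 2, 5, 7, 6, 4, 0, 3]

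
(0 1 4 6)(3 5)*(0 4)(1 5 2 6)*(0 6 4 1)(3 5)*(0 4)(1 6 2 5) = (0 3 5 1 2)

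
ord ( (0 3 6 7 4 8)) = 6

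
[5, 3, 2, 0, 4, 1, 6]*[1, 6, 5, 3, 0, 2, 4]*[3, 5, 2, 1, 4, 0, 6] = [2, 1, 0, 5, 3, 6, 4]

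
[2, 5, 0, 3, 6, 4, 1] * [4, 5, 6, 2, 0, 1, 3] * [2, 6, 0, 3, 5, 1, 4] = [4, 6, 5, 0, 3, 2, 1]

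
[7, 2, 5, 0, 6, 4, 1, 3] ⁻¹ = [3, 6, 1, 7, 5, 2, 4, 0] 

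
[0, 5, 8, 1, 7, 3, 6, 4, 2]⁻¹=[0, 3, 8, 5, 7, 1, 6, 4, 2]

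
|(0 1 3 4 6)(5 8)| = 10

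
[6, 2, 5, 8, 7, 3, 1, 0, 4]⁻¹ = [7, 6, 1, 5, 8, 2, 0, 4, 3]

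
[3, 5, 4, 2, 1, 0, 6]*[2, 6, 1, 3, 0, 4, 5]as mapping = [0→3, 1→4, 2→0, 3→1, 4→6, 5→2, 6→5]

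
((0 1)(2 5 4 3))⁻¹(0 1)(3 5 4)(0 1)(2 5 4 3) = (0 1)(2 4 3)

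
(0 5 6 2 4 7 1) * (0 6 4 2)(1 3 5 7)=(0 7 3 5 4 1 6)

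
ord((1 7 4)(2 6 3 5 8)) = 15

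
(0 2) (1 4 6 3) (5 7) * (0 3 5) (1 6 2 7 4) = (0 7) (2 3 6 5 4) 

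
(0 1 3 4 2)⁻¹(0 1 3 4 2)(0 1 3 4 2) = (0 1 3 4 2)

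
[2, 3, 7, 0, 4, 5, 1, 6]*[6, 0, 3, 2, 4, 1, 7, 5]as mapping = [0→3, 1→2, 2→5, 3→6, 4→4, 5→1, 6→0, 7→7]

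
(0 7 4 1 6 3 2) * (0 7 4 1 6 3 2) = (0 4 6 2 7 1 3) 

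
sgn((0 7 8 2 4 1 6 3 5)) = 1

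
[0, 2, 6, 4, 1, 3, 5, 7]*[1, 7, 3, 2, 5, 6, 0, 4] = [1, 3, 0, 5, 7, 2, 6, 4]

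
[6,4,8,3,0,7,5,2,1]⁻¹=[4,8,7,3,1,6,0,5,2]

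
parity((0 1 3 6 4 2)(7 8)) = even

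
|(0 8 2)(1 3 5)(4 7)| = 6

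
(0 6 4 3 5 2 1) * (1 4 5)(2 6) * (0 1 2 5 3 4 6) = (0 5)(2 6 3)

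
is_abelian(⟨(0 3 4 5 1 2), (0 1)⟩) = no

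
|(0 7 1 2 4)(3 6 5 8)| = 20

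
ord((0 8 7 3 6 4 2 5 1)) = 9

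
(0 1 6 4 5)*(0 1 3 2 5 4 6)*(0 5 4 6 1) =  (0 3 2 4 6 1 5)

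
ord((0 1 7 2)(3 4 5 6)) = 4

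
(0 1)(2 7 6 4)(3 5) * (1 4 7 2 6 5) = (0 4 6 7 5 3 1)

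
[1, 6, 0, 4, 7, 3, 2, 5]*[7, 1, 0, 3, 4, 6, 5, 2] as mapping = [0→1, 1→5, 2→7, 3→4, 4→2, 5→3, 6→0, 7→6] 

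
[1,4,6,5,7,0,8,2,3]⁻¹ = [5,0,7,8,1,3,2,4,6]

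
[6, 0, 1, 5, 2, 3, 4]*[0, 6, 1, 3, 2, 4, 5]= [5, 0, 6, 4, 1, 3, 2]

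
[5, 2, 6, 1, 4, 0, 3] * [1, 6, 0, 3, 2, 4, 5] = [4, 0, 5, 6, 2, 1, 3]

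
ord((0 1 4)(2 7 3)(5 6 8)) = 3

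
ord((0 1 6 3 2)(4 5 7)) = 15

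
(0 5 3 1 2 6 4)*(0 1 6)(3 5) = (0 3 6 4 1 2)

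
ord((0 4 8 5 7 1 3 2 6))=9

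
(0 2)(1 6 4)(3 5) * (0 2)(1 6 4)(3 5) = (1 4 6)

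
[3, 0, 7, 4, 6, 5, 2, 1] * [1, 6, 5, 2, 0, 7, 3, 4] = [2, 1, 4, 0, 3, 7, 5, 6]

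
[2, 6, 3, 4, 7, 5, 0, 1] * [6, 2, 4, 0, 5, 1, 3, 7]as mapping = [0→4, 1→3, 2→0, 3→5, 4→7, 5→1, 6→6, 7→2]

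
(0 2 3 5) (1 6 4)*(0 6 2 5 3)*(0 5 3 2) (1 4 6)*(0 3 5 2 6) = (0 5 1 3 6) 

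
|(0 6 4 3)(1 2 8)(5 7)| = 12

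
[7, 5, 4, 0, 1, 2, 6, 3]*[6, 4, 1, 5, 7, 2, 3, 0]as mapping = [0→0, 1→2, 2→7, 3→6, 4→4, 5→1, 6→3, 7→5]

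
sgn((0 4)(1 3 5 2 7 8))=1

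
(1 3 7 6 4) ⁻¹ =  (1 4 6 7 3) 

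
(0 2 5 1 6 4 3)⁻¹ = (0 3 4 6 1 5 2)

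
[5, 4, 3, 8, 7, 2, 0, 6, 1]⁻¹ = [6, 8, 5, 2, 1, 0, 7, 4, 3]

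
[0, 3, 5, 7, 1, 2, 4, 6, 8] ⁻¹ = [0, 4, 5, 1, 6, 2, 7, 3, 8] 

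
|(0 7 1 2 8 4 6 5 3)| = 9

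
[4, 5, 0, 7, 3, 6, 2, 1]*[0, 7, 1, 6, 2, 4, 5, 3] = [2, 4, 0, 3, 6, 5, 1, 7]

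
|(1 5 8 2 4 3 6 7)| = 8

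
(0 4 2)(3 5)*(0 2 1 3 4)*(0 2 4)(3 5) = (0 2 4 1 5)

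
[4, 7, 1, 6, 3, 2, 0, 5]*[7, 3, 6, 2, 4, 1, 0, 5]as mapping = [0→4, 1→5, 2→3, 3→0, 4→2, 5→6, 6→7, 7→1]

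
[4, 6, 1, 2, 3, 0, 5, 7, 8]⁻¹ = [5, 2, 3, 4, 0, 6, 1, 7, 8]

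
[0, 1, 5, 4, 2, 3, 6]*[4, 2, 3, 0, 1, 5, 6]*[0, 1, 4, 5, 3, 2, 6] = [3, 4, 2, 1, 5, 0, 6]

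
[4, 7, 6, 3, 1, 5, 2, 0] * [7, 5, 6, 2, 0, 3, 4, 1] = [0, 1, 4, 2, 5, 3, 6, 7]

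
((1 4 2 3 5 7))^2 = (1 2 5)(3 7 4)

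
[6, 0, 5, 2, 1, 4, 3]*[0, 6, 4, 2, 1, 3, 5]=[5, 0, 3, 4, 6, 1, 2]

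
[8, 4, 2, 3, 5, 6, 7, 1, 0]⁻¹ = [8, 7, 2, 3, 1, 4, 5, 6, 0]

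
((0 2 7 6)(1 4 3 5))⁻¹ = (0 6 7 2)(1 5 3 4)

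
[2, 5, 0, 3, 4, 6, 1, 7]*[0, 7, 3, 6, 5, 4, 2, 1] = [3, 4, 0, 6, 5, 2, 7, 1]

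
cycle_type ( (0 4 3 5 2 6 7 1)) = 8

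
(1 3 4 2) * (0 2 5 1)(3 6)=(0 2)(1 6 3 4 5)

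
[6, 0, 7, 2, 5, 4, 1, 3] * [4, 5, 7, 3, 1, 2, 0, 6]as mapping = [0→0, 1→4, 2→6, 3→7, 4→2, 5→1, 6→5, 7→3]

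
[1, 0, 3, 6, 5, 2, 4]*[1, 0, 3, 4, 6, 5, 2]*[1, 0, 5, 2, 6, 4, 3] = [1, 0, 6, 5, 4, 2, 3]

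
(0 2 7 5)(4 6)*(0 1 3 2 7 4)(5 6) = (0 7 6)(1 3 2 4 5)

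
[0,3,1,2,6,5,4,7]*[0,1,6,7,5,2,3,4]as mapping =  [0→0,1→7,2→1,3→6,4→3,5→2,6→5,7→4]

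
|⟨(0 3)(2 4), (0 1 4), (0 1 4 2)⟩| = 120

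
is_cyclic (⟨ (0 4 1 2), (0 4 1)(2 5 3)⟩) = no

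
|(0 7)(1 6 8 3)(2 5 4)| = 12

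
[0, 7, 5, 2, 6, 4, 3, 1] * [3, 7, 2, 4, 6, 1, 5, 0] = [3, 0, 1, 2, 5, 6, 4, 7]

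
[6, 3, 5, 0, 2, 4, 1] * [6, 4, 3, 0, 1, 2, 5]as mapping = [0→5, 1→0, 2→2, 3→6, 4→3, 5→1, 6→4]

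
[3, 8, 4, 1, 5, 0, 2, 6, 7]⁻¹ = [5, 3, 6, 0, 2, 4, 7, 8, 1]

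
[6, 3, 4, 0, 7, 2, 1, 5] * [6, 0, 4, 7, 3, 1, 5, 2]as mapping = [0→5, 1→7, 2→3, 3→6, 4→2, 5→4, 6→0, 7→1]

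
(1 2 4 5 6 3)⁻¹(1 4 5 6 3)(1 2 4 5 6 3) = (1 2 5 6 3)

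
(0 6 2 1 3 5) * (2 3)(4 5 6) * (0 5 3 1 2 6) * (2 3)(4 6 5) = (0 6 1 5 4 2 3)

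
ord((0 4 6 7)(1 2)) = 4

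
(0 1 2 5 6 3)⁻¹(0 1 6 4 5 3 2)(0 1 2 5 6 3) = (0 5 1 2 3 4 6)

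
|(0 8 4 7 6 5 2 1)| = 8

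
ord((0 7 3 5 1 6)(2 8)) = 6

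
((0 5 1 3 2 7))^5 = (0 7 2 3 1 5)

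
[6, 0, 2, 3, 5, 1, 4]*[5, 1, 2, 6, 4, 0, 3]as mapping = [0→3, 1→5, 2→2, 3→6, 4→0, 5→1, 6→4]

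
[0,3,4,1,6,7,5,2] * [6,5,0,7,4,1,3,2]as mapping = [0→6,1→7,2→4,3→5,4→3,5→2,6→1,7→0]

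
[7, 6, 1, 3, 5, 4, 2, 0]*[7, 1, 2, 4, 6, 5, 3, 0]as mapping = [0→0, 1→3, 2→1, 3→4, 4→5, 5→6, 6→2, 7→7]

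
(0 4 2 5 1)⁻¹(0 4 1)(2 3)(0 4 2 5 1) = (0 4 2)(3 5)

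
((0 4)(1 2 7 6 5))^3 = (0 4)(1 6 2 5 7)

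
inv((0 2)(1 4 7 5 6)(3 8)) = (0 2)(1 6 5 7 4)(3 8)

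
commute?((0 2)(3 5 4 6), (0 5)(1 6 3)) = no:(0 2)(3 5 4 6) * (0 5)(1 6 3) = (0 2 5 4 3)(1 6), (0 5)(1 6 3) * (0 2)(3 5 4 6) = (0 4 6 5 2)(1 3)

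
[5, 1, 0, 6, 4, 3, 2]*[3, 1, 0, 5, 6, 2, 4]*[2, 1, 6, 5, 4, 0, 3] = [6, 1, 5, 4, 3, 0, 2]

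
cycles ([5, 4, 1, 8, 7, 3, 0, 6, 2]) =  (0 5 3 8 2 1 4 7 6)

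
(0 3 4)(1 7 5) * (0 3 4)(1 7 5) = (0 4 3)(1 5 7)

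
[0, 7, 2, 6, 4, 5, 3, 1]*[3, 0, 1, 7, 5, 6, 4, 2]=[3, 2, 1, 4, 5, 6, 7, 0]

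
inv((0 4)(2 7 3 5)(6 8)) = (0 4)(2 5 3 7)(6 8)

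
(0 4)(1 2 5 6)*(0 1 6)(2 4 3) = (0 3 2 5)(1 4)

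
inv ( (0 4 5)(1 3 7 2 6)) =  (0 5 4)(1 6 2 7 3)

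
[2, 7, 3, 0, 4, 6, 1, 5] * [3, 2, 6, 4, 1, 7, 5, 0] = [6, 0, 4, 3, 1, 5, 2, 7]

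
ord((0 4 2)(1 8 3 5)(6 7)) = 12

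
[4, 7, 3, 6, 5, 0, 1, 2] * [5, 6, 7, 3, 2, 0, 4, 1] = [2, 1, 3, 4, 0, 5, 6, 7] 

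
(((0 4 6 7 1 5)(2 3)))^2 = (0 6 1)(4 7 5)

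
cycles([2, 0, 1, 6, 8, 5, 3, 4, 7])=(0 2 1) (3 6) (4 8 7) 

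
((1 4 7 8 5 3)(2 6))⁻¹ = (1 3 5 8 7 4)(2 6)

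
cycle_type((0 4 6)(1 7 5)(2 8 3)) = 3^3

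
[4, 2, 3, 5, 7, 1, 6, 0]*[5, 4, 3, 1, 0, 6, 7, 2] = [0, 3, 1, 6, 2, 4, 7, 5]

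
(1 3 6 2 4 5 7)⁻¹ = (1 7 5 4 2 6 3)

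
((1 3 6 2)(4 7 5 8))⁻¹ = (1 2 6 3)(4 8 5 7)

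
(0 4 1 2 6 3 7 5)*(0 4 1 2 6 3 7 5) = (0 1 6 7)(2 3 5 4)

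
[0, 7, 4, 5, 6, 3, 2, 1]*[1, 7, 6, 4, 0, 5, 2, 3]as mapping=[0→1, 1→3, 2→0, 3→5, 4→2, 5→4, 6→6, 7→7]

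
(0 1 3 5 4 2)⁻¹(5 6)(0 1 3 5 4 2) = (4 6)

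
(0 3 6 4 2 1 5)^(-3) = (0 2 3 1 6 5 4)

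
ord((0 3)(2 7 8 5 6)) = 10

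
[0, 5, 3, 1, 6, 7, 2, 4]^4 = [0, 6, 7, 4, 1, 2, 5, 3]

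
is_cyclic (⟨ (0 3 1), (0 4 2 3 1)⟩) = no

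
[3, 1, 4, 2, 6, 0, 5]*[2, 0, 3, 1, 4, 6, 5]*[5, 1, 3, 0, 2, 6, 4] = [1, 5, 2, 0, 6, 3, 4]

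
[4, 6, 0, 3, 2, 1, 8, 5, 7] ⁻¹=[2, 5, 4, 3, 0, 7, 1, 8, 6] 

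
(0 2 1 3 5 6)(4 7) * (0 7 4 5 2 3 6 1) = (0 3 2)(1 6 7 5)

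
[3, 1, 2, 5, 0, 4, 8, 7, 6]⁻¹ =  [4, 1, 2, 0, 5, 3, 8, 7, 6]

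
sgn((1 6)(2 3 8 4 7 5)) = 1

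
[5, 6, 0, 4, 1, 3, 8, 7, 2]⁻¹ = [2, 4, 8, 5, 3, 0, 1, 7, 6]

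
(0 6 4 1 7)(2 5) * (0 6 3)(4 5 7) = (0 3)(1 4)(2 7 6 5)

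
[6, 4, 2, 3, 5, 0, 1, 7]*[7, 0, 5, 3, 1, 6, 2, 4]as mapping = [0→2, 1→1, 2→5, 3→3, 4→6, 5→7, 6→0, 7→4]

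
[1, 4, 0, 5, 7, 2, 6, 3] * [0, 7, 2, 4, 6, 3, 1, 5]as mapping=[0→7, 1→6, 2→0, 3→3, 4→5, 5→2, 6→1, 7→4]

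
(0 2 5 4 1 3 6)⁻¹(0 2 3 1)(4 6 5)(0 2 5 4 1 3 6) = (0 4 1)(2 5 6 3)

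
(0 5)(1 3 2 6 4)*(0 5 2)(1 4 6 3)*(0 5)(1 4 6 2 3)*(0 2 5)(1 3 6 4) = (0 6 5 2 3)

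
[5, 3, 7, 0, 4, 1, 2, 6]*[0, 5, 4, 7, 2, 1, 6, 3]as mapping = [0→1, 1→7, 2→3, 3→0, 4→2, 5→5, 6→4, 7→6]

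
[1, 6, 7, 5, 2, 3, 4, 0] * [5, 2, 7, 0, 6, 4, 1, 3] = [2, 1, 3, 4, 7, 0, 6, 5]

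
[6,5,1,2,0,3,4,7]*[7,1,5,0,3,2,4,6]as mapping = [0→4,1→2,2→1,3→5,4→7,5→0,6→3,7→6]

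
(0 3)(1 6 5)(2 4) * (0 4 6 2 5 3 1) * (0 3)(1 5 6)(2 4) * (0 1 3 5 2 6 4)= (0 2 3 6 1)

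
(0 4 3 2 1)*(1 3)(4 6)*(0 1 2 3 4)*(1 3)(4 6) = (0 4 2 6)(1 3)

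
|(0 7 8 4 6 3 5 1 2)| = 9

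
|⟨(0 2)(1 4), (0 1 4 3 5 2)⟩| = 120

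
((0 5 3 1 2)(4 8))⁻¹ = (0 2 1 3 5)(4 8)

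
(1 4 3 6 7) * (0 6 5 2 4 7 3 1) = (0 6 3 5 2 4 1 7)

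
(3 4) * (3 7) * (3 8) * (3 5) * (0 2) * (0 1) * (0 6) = (0 2 1 6)(3 4 7 8 5)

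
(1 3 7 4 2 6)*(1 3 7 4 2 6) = (1 7 2)(3 4 6)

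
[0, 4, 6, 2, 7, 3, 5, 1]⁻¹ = [0, 7, 3, 5, 1, 6, 2, 4]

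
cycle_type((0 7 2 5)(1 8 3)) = 3.4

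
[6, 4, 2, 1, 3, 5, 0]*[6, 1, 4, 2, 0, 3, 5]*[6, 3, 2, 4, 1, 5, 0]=[5, 6, 1, 3, 2, 4, 0]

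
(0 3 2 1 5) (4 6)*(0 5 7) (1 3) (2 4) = (0 1 7) (2 3 4 6) 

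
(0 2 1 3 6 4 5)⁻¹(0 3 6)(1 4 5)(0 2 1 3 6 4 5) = (0 3 5)(2 6 4)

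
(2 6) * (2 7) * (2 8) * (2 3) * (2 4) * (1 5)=(1 5)(2 6 7 8 3 4)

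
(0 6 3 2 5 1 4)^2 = (0 3 5 4 6 2 1)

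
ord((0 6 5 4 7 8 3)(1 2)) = 14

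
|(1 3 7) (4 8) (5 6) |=6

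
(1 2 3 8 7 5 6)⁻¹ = (1 6 5 7 8 3 2)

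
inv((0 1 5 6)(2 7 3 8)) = (0 6 5 1)(2 8 3 7)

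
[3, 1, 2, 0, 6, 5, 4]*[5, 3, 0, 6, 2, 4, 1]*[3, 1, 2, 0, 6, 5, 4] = [4, 0, 3, 5, 1, 6, 2]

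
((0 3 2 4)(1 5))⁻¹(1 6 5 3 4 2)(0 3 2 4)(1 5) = (0 4 5 6 1 2)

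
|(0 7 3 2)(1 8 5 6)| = 4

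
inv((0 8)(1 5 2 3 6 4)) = (0 8)(1 4 6 3 2 5)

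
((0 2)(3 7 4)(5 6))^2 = (3 4 7)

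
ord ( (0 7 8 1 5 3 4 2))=8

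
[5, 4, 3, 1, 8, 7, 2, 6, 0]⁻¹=[8, 3, 6, 2, 1, 0, 7, 5, 4]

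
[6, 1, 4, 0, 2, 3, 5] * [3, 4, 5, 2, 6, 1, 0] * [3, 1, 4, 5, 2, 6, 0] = [3, 2, 0, 5, 6, 4, 1]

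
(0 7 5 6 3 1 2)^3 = (0 6 2 5 1 7 3)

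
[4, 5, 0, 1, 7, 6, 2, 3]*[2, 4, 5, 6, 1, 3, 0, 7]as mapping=[0→1, 1→3, 2→2, 3→4, 4→7, 5→0, 6→5, 7→6]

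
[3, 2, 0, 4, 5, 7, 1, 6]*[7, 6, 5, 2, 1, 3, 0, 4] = [2, 5, 7, 1, 3, 4, 6, 0] 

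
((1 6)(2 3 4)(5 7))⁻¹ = (1 6)(2 4 3)(5 7)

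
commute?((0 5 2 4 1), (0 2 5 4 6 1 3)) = no:(0 5 2 4 1)*(0 2 5 4 6 1 3) = (0 4 3)(1 2 6), (0 2 5 4 6 1 3)*(0 5 2 4 1) = (0 4 6)(1 3 5)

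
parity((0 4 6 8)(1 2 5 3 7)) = odd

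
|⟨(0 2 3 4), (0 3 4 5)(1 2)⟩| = 720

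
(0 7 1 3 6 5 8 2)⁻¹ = (0 2 8 5 6 3 1 7)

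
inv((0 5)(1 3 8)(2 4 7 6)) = (0 5)(1 8 3)(2 6 7 4)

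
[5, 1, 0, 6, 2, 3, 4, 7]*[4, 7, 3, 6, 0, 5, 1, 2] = [5, 7, 4, 1, 3, 6, 0, 2]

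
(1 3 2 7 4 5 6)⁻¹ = (1 6 5 4 7 2 3)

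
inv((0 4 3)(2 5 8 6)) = (0 3 4)(2 6 8 5)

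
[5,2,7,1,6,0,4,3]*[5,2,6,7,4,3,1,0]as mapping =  [0→3,1→6,2→0,3→2,4→1,5→5,6→4,7→7]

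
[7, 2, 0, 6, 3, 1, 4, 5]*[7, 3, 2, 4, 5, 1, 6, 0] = [0, 2, 7, 6, 4, 3, 5, 1]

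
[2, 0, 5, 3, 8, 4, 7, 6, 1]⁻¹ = [1, 8, 0, 3, 5, 2, 7, 6, 4]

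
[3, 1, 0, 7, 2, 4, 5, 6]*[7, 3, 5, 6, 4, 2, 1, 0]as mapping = [0→6, 1→3, 2→7, 3→0, 4→5, 5→4, 6→2, 7→1]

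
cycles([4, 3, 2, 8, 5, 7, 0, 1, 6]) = (0 4 5 7 1 3 8 6)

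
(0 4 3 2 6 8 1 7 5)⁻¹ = (0 5 7 1 8 6 2 3 4)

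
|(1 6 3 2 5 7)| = 6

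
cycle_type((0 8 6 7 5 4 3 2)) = 8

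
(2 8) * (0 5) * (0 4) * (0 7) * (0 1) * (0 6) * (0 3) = (0 5 4 7 1 6 3)(2 8)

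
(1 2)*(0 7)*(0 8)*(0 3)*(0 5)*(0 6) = (0 7 8 3 5 6)(1 2)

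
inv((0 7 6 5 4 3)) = (0 3 4 5 6 7)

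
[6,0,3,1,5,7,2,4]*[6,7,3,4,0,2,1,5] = [1,6,4,7,2,5,3,0]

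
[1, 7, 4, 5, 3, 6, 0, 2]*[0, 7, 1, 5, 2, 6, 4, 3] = [7, 3, 2, 6, 5, 4, 0, 1]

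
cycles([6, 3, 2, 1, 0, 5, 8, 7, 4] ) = (0 6 8 4)(1 3)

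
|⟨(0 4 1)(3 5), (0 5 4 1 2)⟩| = 720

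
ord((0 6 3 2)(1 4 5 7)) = 4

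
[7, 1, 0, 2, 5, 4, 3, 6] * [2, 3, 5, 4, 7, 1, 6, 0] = [0, 3, 2, 5, 1, 7, 4, 6] 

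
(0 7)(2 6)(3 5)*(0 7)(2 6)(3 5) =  ()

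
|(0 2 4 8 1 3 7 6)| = 8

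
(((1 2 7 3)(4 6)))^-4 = ()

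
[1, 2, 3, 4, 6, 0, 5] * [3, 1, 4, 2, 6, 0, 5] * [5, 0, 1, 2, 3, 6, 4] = [0, 3, 1, 4, 6, 2, 5]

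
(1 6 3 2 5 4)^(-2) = (1 5 3)(2 6 4)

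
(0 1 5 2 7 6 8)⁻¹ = (0 8 6 7 2 5 1)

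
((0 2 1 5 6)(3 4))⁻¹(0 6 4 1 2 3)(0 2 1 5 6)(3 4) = (0 3 5 1 4 2)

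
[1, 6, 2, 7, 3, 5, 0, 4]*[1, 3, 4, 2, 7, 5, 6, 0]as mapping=[0→3, 1→6, 2→4, 3→0, 4→2, 5→5, 6→1, 7→7]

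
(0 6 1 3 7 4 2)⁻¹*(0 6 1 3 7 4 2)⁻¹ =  (0 4 3 6 2 7 1)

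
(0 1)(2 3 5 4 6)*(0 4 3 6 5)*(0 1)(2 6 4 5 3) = (1 5 2 4 3)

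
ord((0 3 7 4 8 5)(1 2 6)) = 6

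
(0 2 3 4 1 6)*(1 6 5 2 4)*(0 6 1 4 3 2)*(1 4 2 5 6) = (0 3 2 5)(1 6)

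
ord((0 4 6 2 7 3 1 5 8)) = 9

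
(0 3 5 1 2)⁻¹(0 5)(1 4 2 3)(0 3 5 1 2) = (0 5 2 4)(1 3)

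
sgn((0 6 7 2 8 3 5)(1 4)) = -1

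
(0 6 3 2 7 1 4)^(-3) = (0 7 6 1 3 4 2)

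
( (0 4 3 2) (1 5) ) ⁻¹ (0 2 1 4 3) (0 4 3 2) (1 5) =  (0 5 3 2 4) 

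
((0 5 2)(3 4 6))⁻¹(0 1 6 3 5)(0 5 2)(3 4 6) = (1 3 4 2 5)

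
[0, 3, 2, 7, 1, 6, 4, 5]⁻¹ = [0, 4, 2, 1, 6, 7, 5, 3]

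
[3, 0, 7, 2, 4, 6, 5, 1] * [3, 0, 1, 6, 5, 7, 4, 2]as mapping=[0→6, 1→3, 2→2, 3→1, 4→5, 5→4, 6→7, 7→0]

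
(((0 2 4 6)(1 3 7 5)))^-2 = (0 4)(1 7)(2 6)(3 5)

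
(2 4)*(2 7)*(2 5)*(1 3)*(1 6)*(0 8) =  (0 8)(1 3 6)(2 4 7 5)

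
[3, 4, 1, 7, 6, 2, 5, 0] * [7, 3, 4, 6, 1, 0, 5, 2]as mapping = [0→6, 1→1, 2→3, 3→2, 4→5, 5→4, 6→0, 7→7]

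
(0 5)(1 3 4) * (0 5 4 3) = (0 4 1)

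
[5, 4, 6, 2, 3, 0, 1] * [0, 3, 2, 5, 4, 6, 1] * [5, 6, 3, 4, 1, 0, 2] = [2, 1, 6, 3, 0, 5, 4]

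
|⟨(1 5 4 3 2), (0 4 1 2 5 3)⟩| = 720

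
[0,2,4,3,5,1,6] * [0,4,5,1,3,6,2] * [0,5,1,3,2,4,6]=[0,4,3,5,6,2,1]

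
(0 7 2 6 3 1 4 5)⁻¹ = (0 5 4 1 3 6 2 7)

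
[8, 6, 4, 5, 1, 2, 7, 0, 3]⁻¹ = [7, 4, 5, 8, 2, 3, 1, 6, 0]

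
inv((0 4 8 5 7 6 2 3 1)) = (0 1 3 2 6 7 5 8 4)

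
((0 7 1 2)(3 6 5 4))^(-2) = (0 1)(2 7)(3 5)(4 6)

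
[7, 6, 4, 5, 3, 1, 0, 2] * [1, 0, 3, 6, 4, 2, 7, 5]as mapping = [0→5, 1→7, 2→4, 3→2, 4→6, 5→0, 6→1, 7→3]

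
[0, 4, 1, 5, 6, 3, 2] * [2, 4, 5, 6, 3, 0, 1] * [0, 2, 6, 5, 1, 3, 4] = [6, 5, 1, 0, 2, 4, 3]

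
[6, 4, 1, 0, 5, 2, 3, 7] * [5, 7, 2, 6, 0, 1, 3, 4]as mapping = [0→3, 1→0, 2→7, 3→5, 4→1, 5→2, 6→6, 7→4]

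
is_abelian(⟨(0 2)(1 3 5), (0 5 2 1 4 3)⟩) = no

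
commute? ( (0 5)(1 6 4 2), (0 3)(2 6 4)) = no: (0 5)(1 6 4 2)*(0 3)(2 6 4) = (0 5 3)(1 4 6 2), (0 3)(2 6 4)*(0 5)(1 6 4 2) = (0 3 5)(1 6 2 4)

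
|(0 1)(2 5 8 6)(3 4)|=4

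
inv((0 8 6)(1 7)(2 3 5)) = (0 6 8)(1 7)(2 5 3)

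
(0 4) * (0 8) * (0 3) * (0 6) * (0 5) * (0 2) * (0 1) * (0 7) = (0 4 8 3 6 5 2 1 7)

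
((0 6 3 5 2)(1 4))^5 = (1 4)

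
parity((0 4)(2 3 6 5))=even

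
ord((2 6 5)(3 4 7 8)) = 12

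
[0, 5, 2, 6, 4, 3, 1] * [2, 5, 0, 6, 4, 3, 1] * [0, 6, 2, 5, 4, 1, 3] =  [2, 5, 0, 6, 4, 3, 1] 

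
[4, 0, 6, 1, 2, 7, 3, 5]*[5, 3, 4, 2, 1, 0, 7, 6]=[1, 5, 7, 3, 4, 6, 2, 0]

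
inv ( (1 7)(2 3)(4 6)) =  (1 7)(2 3)(4 6)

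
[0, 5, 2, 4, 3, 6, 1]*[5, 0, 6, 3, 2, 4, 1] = [5, 4, 6, 2, 3, 1, 0]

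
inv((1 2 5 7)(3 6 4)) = (1 7 5 2)(3 4 6)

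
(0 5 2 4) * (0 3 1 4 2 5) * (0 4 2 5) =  (0 4 3 1 2 5)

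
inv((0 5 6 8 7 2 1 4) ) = (0 4 1 2 7 8 6 5) 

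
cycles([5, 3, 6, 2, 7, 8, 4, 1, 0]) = (0 5 8)(1 3 2 6 4 7)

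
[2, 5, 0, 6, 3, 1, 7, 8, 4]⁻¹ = [2, 5, 0, 4, 8, 1, 3, 6, 7]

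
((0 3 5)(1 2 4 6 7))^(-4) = (0 5 3)(1 2 4 6 7)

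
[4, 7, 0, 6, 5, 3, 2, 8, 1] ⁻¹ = [2, 8, 6, 5, 0, 4, 3, 1, 7] 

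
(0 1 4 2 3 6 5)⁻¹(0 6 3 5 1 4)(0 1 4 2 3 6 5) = (0 4 2 1 5 6)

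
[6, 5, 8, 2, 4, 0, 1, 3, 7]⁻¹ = [5, 6, 3, 7, 4, 1, 0, 8, 2]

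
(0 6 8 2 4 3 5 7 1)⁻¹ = (0 1 7 5 3 4 2 8 6)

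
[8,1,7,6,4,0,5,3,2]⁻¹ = [5,1,8,7,4,6,3,2,0]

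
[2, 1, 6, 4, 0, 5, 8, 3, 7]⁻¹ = [4, 1, 0, 7, 3, 5, 2, 8, 6]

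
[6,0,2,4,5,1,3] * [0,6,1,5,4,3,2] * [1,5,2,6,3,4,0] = [2,1,5,3,6,0,4]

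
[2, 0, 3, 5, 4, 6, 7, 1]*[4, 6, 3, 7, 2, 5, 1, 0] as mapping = [0→3, 1→4, 2→7, 3→5, 4→2, 5→1, 6→0, 7→6] 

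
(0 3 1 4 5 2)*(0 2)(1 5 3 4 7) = (0 4 3 5)(1 7)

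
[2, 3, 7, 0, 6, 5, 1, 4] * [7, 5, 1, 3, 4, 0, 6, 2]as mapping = [0→1, 1→3, 2→2, 3→7, 4→6, 5→0, 6→5, 7→4]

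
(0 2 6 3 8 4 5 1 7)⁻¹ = (0 7 1 5 4 8 3 6 2)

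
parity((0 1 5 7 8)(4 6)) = odd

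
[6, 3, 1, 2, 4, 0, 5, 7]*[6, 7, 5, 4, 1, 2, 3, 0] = [3, 4, 7, 5, 1, 6, 2, 0]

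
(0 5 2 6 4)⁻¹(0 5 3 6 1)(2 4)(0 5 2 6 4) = (0 6)(1 5 2 3 4)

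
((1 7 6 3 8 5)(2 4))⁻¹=(1 5 8 3 6 7)(2 4)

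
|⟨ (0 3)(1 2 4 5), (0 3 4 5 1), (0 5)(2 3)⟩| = 360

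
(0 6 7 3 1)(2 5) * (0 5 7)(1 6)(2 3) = (0 1 5 3 6)(2 7)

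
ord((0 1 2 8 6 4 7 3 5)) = 9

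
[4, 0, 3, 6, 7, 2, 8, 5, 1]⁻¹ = [1, 8, 5, 2, 0, 7, 3, 4, 6]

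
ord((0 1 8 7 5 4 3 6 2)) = 9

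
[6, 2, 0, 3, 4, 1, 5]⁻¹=[2, 5, 1, 3, 4, 6, 0]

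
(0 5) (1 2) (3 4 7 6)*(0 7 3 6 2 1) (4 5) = (0 4 3 5 7 2) 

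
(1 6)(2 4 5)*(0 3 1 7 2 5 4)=(0 3 1 6 7 2)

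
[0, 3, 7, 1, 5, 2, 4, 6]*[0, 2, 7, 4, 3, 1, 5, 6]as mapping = [0→0, 1→4, 2→6, 3→2, 4→1, 5→7, 6→3, 7→5]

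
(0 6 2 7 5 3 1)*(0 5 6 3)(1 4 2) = (0 3 4 2 7 6 1 5)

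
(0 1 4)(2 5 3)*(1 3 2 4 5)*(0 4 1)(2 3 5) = (0 5 3 1 2)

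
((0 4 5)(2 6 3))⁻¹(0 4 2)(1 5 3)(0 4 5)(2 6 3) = (0 2 1)(4 5 6)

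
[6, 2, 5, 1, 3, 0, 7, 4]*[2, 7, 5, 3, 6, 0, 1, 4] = [1, 5, 0, 7, 3, 2, 4, 6]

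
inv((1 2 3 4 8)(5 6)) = (1 8 4 3 2)(5 6)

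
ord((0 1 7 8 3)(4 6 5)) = 15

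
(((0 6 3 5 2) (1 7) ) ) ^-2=(0 5 6 2 3) 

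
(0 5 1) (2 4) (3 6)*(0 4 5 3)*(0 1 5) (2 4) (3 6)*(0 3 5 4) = (0 6 1 2 3 5 4) 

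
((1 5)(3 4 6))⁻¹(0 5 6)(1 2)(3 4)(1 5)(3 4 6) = (0 1 3)(2 5)(4 6)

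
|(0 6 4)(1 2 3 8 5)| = 15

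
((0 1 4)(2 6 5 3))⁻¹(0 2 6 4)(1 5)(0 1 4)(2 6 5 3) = (0 1 6 5)(3 4)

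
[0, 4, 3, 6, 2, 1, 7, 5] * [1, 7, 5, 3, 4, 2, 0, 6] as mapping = [0→1, 1→4, 2→3, 3→0, 4→5, 5→7, 6→6, 7→2] 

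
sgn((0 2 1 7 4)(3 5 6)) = 1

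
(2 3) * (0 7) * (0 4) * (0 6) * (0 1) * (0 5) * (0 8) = (0 7 4 6 1 5 8)(2 3)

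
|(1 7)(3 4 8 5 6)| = 10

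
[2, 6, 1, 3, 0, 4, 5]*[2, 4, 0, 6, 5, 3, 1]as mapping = [0→0, 1→1, 2→4, 3→6, 4→2, 5→5, 6→3]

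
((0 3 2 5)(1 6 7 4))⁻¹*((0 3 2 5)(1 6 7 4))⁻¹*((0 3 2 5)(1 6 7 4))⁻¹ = (0 3 2 5)(1 6 7 4)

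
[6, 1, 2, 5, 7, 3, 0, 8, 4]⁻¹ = [6, 1, 2, 5, 8, 3, 0, 4, 7]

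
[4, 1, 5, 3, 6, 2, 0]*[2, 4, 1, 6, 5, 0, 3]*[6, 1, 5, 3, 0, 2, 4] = [2, 0, 6, 4, 3, 1, 5]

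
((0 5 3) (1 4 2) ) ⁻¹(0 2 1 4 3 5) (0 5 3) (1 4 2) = (0 3 5 1 4 2) 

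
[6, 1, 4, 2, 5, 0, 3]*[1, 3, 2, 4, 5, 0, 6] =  [6, 3, 5, 2, 0, 1, 4]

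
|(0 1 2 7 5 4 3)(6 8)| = 14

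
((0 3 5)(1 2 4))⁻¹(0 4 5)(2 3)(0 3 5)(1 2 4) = (0 3 1)(4 5)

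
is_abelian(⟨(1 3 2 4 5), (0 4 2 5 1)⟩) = no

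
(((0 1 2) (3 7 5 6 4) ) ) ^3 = (3 6 7 4 5) 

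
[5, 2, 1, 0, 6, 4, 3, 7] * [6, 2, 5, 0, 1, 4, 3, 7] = [4, 5, 2, 6, 3, 1, 0, 7]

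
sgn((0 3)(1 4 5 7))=1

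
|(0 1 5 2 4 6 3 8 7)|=9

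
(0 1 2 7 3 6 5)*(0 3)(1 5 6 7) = (0 5 3 7)(1 2)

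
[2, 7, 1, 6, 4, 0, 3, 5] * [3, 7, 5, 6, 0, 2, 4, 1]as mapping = [0→5, 1→1, 2→7, 3→4, 4→0, 5→3, 6→6, 7→2]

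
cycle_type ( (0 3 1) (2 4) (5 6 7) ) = 2.3^2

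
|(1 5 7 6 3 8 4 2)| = 8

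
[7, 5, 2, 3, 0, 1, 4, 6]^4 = [0, 1, 2, 3, 4, 5, 6, 7]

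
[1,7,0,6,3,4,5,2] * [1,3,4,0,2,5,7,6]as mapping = [0→3,1→6,2→1,3→7,4→0,5→2,6→5,7→4]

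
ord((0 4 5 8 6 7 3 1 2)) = 9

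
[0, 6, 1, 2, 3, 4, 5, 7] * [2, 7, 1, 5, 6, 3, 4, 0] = [2, 4, 7, 1, 5, 6, 3, 0]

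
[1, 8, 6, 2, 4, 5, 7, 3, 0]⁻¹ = [8, 0, 3, 7, 4, 5, 2, 6, 1]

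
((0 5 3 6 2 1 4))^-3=(0 2 5 1 3 4 6)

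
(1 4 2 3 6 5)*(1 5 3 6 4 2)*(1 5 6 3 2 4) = (1 4 5 6 2 3)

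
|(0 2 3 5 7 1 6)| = 7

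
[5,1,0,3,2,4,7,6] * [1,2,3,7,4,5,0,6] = [5,2,1,7,3,4,6,0]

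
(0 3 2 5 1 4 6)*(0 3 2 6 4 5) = (0 2)(1 5)(3 6)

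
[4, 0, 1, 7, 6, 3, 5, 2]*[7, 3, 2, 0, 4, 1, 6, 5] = [4, 7, 3, 5, 6, 0, 1, 2]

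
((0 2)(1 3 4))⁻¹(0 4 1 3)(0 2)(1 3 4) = (1 3 4 2)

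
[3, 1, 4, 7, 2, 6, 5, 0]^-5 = [3, 1, 4, 7, 2, 6, 5, 0]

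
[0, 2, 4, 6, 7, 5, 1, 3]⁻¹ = [0, 6, 1, 7, 2, 5, 3, 4]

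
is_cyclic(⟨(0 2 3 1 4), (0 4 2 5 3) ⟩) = no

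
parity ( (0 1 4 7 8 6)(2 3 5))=odd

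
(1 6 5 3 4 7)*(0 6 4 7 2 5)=(0 6)(1 4 2 5 3 7)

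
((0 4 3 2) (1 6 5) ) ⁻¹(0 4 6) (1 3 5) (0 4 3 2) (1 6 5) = (1 6 2) (3 5 4) 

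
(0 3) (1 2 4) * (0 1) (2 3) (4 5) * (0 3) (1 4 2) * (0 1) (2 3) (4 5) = (2 4) (3 5) 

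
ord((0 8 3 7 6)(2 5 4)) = 15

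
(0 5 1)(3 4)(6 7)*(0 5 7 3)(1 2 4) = (0 7 6 3 1 5 2 4)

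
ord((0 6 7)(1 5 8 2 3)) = 15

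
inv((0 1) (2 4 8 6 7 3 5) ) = (0 1) (2 5 3 7 6 8 4) 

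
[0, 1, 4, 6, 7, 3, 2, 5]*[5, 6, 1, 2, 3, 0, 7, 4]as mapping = [0→5, 1→6, 2→3, 3→7, 4→4, 5→2, 6→1, 7→0]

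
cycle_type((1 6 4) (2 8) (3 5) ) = 2^2.3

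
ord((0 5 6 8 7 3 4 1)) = 8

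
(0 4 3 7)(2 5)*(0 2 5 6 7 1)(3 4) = (0 3 1)(2 6 7)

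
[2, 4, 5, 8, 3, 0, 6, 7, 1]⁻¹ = [5, 8, 0, 4, 1, 2, 6, 7, 3]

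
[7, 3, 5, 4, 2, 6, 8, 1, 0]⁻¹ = [8, 7, 4, 1, 3, 2, 5, 0, 6]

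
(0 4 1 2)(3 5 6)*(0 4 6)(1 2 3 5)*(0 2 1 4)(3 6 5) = (0 5 2)(1 6 3 4)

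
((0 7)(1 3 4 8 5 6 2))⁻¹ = (0 7)(1 2 6 5 8 4 3)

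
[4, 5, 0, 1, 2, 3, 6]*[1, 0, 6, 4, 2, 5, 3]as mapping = [0→2, 1→5, 2→1, 3→0, 4→6, 5→4, 6→3]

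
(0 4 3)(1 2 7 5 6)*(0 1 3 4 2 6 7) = (0 2)(1 6 3)(5 7)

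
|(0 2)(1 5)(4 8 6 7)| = 4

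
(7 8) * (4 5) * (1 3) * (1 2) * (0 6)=(0 6)(1 3 2)(4 5)(7 8)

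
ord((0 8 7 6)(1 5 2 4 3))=20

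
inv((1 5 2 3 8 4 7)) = (1 7 4 8 3 2 5)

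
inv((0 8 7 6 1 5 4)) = (0 4 5 1 6 7 8)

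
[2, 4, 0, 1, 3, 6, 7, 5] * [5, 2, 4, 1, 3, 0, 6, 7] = [4, 3, 5, 2, 1, 6, 7, 0]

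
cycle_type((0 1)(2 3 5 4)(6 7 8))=2.3.4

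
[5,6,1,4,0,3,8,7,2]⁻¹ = [4,2,8,5,3,0,1,7,6]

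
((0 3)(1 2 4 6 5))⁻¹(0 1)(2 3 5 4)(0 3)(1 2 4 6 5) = (0 1 6 4)(2 3)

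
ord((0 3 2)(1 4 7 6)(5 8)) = 12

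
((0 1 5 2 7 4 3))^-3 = (0 7 1 4 5 3 2)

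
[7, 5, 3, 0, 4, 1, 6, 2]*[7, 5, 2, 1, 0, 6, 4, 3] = [3, 6, 1, 7, 0, 5, 4, 2]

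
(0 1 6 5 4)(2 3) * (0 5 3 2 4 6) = (0 1)(3 4 5 6)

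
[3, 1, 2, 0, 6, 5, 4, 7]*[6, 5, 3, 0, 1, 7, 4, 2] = [0, 5, 3, 6, 4, 7, 1, 2]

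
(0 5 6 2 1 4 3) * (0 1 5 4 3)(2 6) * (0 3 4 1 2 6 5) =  (0 1 4 3 2)(5 6)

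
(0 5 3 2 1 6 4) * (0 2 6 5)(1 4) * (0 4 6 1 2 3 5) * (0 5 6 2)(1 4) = (0 1 5 6)(3 4)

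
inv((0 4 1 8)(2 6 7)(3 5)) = (0 8 1 4)(2 7 6)(3 5)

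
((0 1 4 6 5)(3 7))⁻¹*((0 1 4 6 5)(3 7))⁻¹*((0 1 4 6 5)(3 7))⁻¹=(0 4 5 1 6)(3 7)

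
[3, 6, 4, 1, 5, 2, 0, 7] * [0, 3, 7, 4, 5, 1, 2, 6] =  [4, 2, 5, 3, 1, 7, 0, 6]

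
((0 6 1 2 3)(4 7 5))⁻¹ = (0 3 2 1 6)(4 5 7)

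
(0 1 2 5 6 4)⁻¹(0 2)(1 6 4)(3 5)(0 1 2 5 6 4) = (0 2 4)(1 5)(3 6)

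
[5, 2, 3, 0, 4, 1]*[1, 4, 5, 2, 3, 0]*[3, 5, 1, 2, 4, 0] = [3, 0, 1, 5, 2, 4]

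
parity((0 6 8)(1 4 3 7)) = odd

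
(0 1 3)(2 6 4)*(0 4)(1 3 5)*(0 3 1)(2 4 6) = (0 1 5)(3 6)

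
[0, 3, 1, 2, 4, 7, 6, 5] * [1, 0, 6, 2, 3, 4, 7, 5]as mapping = [0→1, 1→2, 2→0, 3→6, 4→3, 5→5, 6→7, 7→4]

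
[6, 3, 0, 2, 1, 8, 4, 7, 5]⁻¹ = [2, 4, 3, 1, 6, 8, 0, 7, 5]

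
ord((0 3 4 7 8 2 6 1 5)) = 9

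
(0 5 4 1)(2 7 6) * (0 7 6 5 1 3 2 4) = (0 1 7 5)(2 6 4 3)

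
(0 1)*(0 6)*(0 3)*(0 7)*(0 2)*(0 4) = (0 1 6 3 7 2 4)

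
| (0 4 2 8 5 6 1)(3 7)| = 14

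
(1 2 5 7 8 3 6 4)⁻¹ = (1 4 6 3 8 7 5 2)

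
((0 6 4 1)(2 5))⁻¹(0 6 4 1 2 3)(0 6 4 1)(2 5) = (0 5 3 6 4 1)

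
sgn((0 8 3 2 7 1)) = -1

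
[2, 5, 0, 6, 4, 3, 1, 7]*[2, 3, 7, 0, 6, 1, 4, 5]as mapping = [0→7, 1→1, 2→2, 3→4, 4→6, 5→0, 6→3, 7→5]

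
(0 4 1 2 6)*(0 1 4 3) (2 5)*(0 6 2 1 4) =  (0 3 6 4) (1 5) 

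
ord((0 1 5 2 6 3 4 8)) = 8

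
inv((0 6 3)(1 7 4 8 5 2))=(0 3 6)(1 2 5 8 4 7)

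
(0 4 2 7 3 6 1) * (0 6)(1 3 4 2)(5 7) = (0 2 5 7 4 1 6 3)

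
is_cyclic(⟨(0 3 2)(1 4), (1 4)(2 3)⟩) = no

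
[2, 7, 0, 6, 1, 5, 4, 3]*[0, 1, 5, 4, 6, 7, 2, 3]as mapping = [0→5, 1→3, 2→0, 3→2, 4→1, 5→7, 6→6, 7→4]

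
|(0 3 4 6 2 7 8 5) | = 8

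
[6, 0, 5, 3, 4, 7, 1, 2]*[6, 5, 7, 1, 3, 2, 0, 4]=[0, 6, 2, 1, 3, 4, 5, 7]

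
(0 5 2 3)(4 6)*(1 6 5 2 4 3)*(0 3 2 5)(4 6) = (0 5 6 2 1 4)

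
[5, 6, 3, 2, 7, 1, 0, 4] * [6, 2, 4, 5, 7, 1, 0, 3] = [1, 0, 5, 4, 3, 2, 6, 7]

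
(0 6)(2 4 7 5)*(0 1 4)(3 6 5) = (0 5 2)(1 4 7 3 6)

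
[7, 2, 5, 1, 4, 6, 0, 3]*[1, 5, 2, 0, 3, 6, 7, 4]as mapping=[0→4, 1→2, 2→6, 3→5, 4→3, 5→7, 6→1, 7→0]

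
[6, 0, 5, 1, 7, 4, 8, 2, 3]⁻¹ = [1, 3, 7, 8, 5, 2, 0, 4, 6]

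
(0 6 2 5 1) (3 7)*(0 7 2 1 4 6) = (1 7 3 2 5 4 6) 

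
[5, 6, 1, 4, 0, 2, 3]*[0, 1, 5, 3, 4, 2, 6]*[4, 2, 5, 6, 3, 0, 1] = [5, 1, 2, 3, 4, 0, 6]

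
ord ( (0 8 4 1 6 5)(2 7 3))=6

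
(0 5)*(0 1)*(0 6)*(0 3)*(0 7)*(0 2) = (0 5 1 6 3 7 2)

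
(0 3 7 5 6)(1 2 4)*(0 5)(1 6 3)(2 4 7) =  (0 1 4 6 5 3 2 7)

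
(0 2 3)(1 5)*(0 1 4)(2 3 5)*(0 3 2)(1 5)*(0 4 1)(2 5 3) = (0 5 1 4 2)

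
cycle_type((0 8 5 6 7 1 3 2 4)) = 9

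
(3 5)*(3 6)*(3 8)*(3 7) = (3 5 6 8 7)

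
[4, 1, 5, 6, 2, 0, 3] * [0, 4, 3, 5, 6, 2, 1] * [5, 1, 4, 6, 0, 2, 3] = [3, 0, 4, 1, 6, 5, 2]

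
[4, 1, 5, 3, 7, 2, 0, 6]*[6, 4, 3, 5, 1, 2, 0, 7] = [1, 4, 2, 5, 7, 3, 6, 0]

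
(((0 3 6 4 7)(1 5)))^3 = (0 4 3 7 6)(1 5)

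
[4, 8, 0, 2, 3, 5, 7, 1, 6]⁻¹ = [2, 7, 3, 4, 0, 5, 8, 6, 1]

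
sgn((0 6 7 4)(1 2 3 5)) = 1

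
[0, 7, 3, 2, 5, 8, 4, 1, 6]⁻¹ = [0, 7, 3, 2, 6, 4, 8, 1, 5]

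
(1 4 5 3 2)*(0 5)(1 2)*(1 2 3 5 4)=(0 4)(2 3)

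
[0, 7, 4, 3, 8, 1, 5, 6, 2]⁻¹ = [0, 5, 8, 3, 2, 6, 7, 1, 4]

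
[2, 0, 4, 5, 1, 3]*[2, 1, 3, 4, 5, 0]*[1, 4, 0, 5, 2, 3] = [5, 0, 3, 1, 4, 2]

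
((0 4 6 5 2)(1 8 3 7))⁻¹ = (0 2 5 6 4)(1 7 3 8)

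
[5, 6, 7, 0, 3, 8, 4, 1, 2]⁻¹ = [3, 7, 8, 4, 6, 0, 1, 2, 5]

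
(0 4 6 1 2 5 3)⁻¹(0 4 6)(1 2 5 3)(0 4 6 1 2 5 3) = (0 2 5 3)(1 4 6)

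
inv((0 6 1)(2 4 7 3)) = (0 1 6)(2 3 7 4)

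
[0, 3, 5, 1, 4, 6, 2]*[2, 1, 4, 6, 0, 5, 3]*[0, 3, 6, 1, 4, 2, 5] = [6, 5, 2, 3, 0, 1, 4]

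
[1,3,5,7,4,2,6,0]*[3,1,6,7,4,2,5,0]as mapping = [0→1,1→7,2→2,3→0,4→4,5→6,6→5,7→3]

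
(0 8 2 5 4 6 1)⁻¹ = (0 1 6 4 5 2 8)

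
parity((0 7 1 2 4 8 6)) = even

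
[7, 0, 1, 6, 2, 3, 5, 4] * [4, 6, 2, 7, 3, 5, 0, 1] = [1, 4, 6, 0, 2, 7, 5, 3]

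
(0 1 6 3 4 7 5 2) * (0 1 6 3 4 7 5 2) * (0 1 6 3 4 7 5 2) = (0 3 5 1 4 2 6 7)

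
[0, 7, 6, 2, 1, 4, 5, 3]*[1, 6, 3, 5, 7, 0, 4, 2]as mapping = [0→1, 1→2, 2→4, 3→3, 4→6, 5→7, 6→0, 7→5]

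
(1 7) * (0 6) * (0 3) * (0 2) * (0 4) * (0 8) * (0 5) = (0 6 3 2 4 8 5)(1 7)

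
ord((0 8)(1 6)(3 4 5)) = 6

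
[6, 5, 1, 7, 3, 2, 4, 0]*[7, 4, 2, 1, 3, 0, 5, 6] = [5, 0, 4, 6, 1, 2, 3, 7]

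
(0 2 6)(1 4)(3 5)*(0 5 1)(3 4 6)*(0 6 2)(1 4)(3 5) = (1 2 5)(3 4 6)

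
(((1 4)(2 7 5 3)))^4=()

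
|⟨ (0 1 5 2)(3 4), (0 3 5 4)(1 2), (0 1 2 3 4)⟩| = 360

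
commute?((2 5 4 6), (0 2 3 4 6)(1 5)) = no:(2 5 4 6)*(0 2 3 4 6)(1 5) = (0 2 1 5 6 3 4), (0 2 3 4 6)(1 5)*(2 5 4 6) = (0 5 1 4 2 3 6)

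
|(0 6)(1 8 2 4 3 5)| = 6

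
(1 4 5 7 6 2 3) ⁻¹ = (1 3 2 6 7 5 4) 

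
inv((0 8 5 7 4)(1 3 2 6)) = (0 4 7 5 8)(1 6 2 3)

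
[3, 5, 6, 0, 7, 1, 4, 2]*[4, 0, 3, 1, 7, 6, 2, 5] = [1, 6, 2, 4, 5, 0, 7, 3]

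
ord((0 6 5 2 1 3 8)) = 7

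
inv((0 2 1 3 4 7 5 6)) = (0 6 5 7 4 3 1 2)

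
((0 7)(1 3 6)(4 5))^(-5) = (0 7)(1 3 6)(4 5)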